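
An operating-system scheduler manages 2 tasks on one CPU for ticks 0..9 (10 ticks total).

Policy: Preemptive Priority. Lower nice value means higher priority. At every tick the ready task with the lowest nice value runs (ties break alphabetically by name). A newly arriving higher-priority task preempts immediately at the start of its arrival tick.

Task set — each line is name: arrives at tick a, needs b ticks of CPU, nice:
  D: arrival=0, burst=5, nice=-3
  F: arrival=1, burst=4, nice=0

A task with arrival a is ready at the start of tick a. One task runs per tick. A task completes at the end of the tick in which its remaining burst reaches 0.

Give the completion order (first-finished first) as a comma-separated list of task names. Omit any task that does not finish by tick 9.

t=0: ready={D} → run D
t=1: ready={D,F} → run D
t=2: ready={D,F} → run D
t=3: ready={D,F} → run D
t=4: ready={D,F} → run D
t=5: ready={F} → run F
t=6: ready={F} → run F
t=7: ready={F} → run F
t=8: ready={F} → run F
t=9: (idle)

completion order = D, F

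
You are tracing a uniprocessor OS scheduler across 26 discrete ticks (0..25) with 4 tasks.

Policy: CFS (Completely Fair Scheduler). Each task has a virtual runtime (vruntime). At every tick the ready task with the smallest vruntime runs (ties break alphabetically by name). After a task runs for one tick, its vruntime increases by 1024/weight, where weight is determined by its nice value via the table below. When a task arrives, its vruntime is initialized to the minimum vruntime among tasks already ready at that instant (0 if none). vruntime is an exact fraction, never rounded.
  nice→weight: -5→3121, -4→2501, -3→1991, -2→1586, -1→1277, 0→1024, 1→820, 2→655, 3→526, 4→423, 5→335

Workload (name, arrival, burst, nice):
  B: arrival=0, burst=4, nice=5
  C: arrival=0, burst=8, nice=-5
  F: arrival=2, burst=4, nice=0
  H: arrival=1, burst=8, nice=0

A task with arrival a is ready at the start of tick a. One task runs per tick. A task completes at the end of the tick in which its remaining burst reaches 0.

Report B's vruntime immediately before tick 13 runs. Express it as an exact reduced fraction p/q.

vruntime(B, start of tick 13) = 1024/335

t=0: vr[B=0 C=0] → run B
t=1: vr[B=1024/335 C=0 H=0] → run C
t=2: vr[B=1024/335 C=1024/3121 F=0 H=0] → run F
t=3: vr[B=1024/335 C=1024/3121 F=1 H=0] → run H
t=4: vr[B=1024/335 C=1024/3121 F=1 H=1] → run C
t=5: vr[B=1024/335 C=2048/3121 F=1 H=1] → run C
t=6: vr[B=1024/335 C=3072/3121 F=1 H=1] → run C
t=7: vr[B=1024/335 C=4096/3121 F=1 H=1] → run F
t=8: vr[B=1024/335 C=4096/3121 F=2 H=1] → run H
t=9: vr[B=1024/335 C=4096/3121 F=2 H=2] → run C
t=10: vr[B=1024/335 C=5120/3121 F=2 H=2] → run C
t=11: vr[B=1024/335 C=6144/3121 F=2 H=2] → run C
t=12: vr[B=1024/335 C=7168/3121 F=2 H=2] → run F
t=13: vr[B=1024/335 C=7168/3121 F=3 H=2] → run H
t=14: vr[B=1024/335 C=7168/3121 F=3 H=3] → run C
t=15: vr[B=1024/335 F=3 H=3] → run F
t=16: vr[B=1024/335 H=3] → run H
t=17: vr[B=1024/335 H=4] → run B
t=18: vr[B=2048/335 H=4] → run H
t=19: vr[B=2048/335 H=5] → run H
t=20: vr[B=2048/335 H=6] → run H
t=21: vr[B=2048/335 H=7] → run B
t=22: vr[B=3072/335 H=7] → run H
t=23: vr[B=3072/335] → run B
t=24: (idle)
t=25: (idle)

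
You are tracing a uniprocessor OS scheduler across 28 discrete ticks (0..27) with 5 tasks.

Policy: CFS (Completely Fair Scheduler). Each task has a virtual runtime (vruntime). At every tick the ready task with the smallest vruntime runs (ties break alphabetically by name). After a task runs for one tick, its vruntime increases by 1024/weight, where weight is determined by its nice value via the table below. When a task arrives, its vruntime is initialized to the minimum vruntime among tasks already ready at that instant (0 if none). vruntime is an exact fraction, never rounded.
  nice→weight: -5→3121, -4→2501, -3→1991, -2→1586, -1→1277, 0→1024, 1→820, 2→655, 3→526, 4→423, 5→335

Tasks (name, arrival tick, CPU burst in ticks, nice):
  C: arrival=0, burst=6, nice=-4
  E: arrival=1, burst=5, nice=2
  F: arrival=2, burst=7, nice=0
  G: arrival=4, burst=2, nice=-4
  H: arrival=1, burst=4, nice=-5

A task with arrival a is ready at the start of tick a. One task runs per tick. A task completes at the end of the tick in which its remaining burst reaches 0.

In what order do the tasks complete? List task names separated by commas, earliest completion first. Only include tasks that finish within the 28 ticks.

completion order = G, H, C, F, E

t=0: vr[C=0] → run C
t=1: vr[C=1024/2501 E=1024/2501 H=1024/2501] → run C
t=2: vr[C=2048/2501 E=1024/2501 F=1024/2501 H=1024/2501] → run E
t=3: vr[C=2048/2501 E=3231744/1638155 F=1024/2501 H=1024/2501] → run F
t=4: vr[C=2048/2501 E=3231744/1638155 F=3525/2501 G=1024/2501 H=1024/2501] → run G
t=5: vr[C=2048/2501 E=3231744/1638155 F=3525/2501 G=2048/2501 H=1024/2501] → run H
t=6: vr[C=2048/2501 E=3231744/1638155 F=3525/2501 G=2048/2501 H=5756928/7805621] → run H
t=7: vr[C=2048/2501 E=3231744/1638155 F=3525/2501 G=2048/2501 H=8317952/7805621] → run C
t=8: vr[C=3072/2501 E=3231744/1638155 F=3525/2501 G=2048/2501 H=8317952/7805621] → run G
t=9: vr[C=3072/2501 E=3231744/1638155 F=3525/2501 H=8317952/7805621] → run H
t=10: vr[C=3072/2501 E=3231744/1638155 F=3525/2501 H=10878976/7805621] → run C
t=11: vr[C=4096/2501 E=3231744/1638155 F=3525/2501 H=10878976/7805621] → run H
t=12: vr[C=4096/2501 E=3231744/1638155 F=3525/2501] → run F
t=13: vr[C=4096/2501 E=3231744/1638155 F=6026/2501] → run C
t=14: vr[C=5120/2501 E=3231744/1638155 F=6026/2501] → run E
t=15: vr[C=5120/2501 E=5792768/1638155 F=6026/2501] → run C
t=16: vr[E=5792768/1638155 F=6026/2501] → run F
t=17: vr[E=5792768/1638155 F=8527/2501] → run F
t=18: vr[E=5792768/1638155 F=11028/2501] → run E
t=19: vr[E=8353792/1638155 F=11028/2501] → run F
t=20: vr[E=8353792/1638155 F=13529/2501] → run E
t=21: vr[E=10914816/1638155 F=13529/2501] → run F
t=22: vr[E=10914816/1638155 F=16030/2501] → run F
t=23: vr[E=10914816/1638155] → run E
t=24: (idle)
t=25: (idle)
t=26: (idle)
t=27: (idle)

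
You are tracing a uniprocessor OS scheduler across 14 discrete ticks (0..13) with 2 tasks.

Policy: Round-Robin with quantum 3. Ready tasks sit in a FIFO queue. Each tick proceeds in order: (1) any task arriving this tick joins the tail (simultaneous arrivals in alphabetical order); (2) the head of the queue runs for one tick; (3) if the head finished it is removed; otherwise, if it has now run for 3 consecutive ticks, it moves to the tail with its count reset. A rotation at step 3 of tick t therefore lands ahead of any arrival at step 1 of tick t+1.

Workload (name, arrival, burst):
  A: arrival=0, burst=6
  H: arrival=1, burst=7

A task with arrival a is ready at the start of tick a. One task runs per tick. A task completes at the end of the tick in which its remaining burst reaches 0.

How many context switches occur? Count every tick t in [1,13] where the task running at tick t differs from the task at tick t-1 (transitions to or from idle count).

context switches = 4

t=0: queue=[A] q_used=0 → run A
t=1: queue=[A,H] q_used=1 → run A
t=2: queue=[A,H] q_used=2 → run A
t=3: queue=[H,A] q_used=0 → run H
t=4: queue=[H,A] q_used=1 → run H
t=5: queue=[H,A] q_used=2 → run H
t=6: queue=[A,H] q_used=0 → run A
t=7: queue=[A,H] q_used=1 → run A
t=8: queue=[A,H] q_used=2 → run A
t=9: queue=[H] q_used=0 → run H
t=10: queue=[H] q_used=1 → run H
t=11: queue=[H] q_used=2 → run H
t=12: queue=[H] q_used=0 → run H
t=13: (idle)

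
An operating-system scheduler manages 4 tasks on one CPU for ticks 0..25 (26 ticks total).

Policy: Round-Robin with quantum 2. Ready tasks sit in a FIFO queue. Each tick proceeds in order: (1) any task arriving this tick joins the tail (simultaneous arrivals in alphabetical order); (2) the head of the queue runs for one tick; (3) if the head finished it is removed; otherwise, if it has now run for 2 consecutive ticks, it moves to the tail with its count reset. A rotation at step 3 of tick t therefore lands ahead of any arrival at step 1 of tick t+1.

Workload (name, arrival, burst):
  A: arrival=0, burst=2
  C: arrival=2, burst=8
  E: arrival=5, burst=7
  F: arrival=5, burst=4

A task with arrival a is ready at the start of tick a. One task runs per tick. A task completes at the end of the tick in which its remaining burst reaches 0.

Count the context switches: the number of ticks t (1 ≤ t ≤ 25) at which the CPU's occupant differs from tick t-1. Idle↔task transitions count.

context switches = 9

t=0: queue=[A] q_used=0 → run A
t=1: queue=[A] q_used=1 → run A
t=2: queue=[C] q_used=0 → run C
t=3: queue=[C] q_used=1 → run C
t=4: queue=[C] q_used=0 → run C
t=5: queue=[C,E,F] q_used=1 → run C
t=6: queue=[E,F,C] q_used=0 → run E
t=7: queue=[E,F,C] q_used=1 → run E
t=8: queue=[F,C,E] q_used=0 → run F
t=9: queue=[F,C,E] q_used=1 → run F
t=10: queue=[C,E,F] q_used=0 → run C
t=11: queue=[C,E,F] q_used=1 → run C
t=12: queue=[E,F,C] q_used=0 → run E
t=13: queue=[E,F,C] q_used=1 → run E
t=14: queue=[F,C,E] q_used=0 → run F
t=15: queue=[F,C,E] q_used=1 → run F
t=16: queue=[C,E] q_used=0 → run C
t=17: queue=[C,E] q_used=1 → run C
t=18: queue=[E] q_used=0 → run E
t=19: queue=[E] q_used=1 → run E
t=20: queue=[E] q_used=0 → run E
t=21: (idle)
t=22: (idle)
t=23: (idle)
t=24: (idle)
t=25: (idle)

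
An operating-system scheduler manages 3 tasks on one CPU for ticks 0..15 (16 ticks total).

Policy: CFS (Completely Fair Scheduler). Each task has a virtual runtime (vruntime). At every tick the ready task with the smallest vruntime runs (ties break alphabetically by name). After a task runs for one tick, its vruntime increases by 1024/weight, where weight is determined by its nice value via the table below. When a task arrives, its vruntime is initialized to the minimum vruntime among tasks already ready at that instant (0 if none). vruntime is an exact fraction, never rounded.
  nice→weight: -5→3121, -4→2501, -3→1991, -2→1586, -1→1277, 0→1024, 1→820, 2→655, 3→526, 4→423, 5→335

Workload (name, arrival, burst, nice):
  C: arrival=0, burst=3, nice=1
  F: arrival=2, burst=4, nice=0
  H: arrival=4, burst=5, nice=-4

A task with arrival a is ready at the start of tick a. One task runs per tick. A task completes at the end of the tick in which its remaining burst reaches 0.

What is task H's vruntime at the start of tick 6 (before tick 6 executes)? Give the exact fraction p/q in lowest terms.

vruntime(H, start of tick 6) = 48857/12505

t=0: vr[C=0] → run C
t=1: vr[C=256/205] → run C
t=2: vr[C=512/205 F=512/205] → run C
t=3: vr[F=512/205] → run F
t=4: vr[F=717/205 H=717/205] → run F
t=5: vr[F=922/205 H=717/205] → run H
t=6: vr[F=922/205 H=48857/12505] → run H
t=7: vr[F=922/205 H=53977/12505] → run H
t=8: vr[F=922/205 H=59097/12505] → run F
t=9: vr[F=1127/205 H=59097/12505] → run H
t=10: vr[F=1127/205 H=64217/12505] → run H
t=11: vr[F=1127/205] → run F
t=12: (idle)
t=13: (idle)
t=14: (idle)
t=15: (idle)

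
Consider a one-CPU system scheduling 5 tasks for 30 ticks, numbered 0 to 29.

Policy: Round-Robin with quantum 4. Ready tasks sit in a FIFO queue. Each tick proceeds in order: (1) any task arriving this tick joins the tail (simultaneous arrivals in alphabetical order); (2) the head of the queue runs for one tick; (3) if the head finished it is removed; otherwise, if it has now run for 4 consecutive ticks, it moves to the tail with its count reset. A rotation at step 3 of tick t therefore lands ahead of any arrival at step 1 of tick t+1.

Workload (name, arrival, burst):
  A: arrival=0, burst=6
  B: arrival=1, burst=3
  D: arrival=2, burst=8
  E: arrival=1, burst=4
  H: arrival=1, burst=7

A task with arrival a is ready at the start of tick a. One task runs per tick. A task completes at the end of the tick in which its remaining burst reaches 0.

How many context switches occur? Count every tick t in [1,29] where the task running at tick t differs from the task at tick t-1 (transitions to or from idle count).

t=0: queue=[A] q_used=0 → run A
t=1: queue=[A,B,E,H] q_used=1 → run A
t=2: queue=[A,B,E,H,D] q_used=2 → run A
t=3: queue=[A,B,E,H,D] q_used=3 → run A
t=4: queue=[B,E,H,D,A] q_used=0 → run B
t=5: queue=[B,E,H,D,A] q_used=1 → run B
t=6: queue=[B,E,H,D,A] q_used=2 → run B
t=7: queue=[E,H,D,A] q_used=0 → run E
t=8: queue=[E,H,D,A] q_used=1 → run E
t=9: queue=[E,H,D,A] q_used=2 → run E
t=10: queue=[E,H,D,A] q_used=3 → run E
t=11: queue=[H,D,A] q_used=0 → run H
t=12: queue=[H,D,A] q_used=1 → run H
t=13: queue=[H,D,A] q_used=2 → run H
t=14: queue=[H,D,A] q_used=3 → run H
t=15: queue=[D,A,H] q_used=0 → run D
t=16: queue=[D,A,H] q_used=1 → run D
t=17: queue=[D,A,H] q_used=2 → run D
t=18: queue=[D,A,H] q_used=3 → run D
t=19: queue=[A,H,D] q_used=0 → run A
t=20: queue=[A,H,D] q_used=1 → run A
t=21: queue=[H,D] q_used=0 → run H
t=22: queue=[H,D] q_used=1 → run H
t=23: queue=[H,D] q_used=2 → run H
t=24: queue=[D] q_used=0 → run D
t=25: queue=[D] q_used=1 → run D
t=26: queue=[D] q_used=2 → run D
t=27: queue=[D] q_used=3 → run D
t=28: (idle)
t=29: (idle)

context switches = 8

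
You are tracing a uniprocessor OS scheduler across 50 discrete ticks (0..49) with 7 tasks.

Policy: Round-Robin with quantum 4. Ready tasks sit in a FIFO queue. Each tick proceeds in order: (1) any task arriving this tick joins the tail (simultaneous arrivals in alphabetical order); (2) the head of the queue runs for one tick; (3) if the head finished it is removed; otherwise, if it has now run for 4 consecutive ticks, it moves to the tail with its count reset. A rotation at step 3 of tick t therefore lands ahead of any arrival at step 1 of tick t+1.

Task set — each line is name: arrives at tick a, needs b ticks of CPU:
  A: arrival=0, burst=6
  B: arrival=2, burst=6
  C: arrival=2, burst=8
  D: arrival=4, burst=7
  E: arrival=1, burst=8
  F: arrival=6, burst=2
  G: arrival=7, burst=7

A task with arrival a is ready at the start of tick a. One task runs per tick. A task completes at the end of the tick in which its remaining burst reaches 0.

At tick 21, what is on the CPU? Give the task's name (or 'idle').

running at tick 21 = D

t=0: queue=[A] q_used=0 → run A
t=1: queue=[A,E] q_used=1 → run A
t=2: queue=[A,E,B,C] q_used=2 → run A
t=3: queue=[A,E,B,C] q_used=3 → run A
t=4: queue=[E,B,C,A,D] q_used=0 → run E
t=5: queue=[E,B,C,A,D] q_used=1 → run E
t=6: queue=[E,B,C,A,D,F] q_used=2 → run E
t=7: queue=[E,B,C,A,D,F,G] q_used=3 → run E
t=8: queue=[B,C,A,D,F,G,E] q_used=0 → run B
t=9: queue=[B,C,A,D,F,G,E] q_used=1 → run B
t=10: queue=[B,C,A,D,F,G,E] q_used=2 → run B
t=11: queue=[B,C,A,D,F,G,E] q_used=3 → run B
t=12: queue=[C,A,D,F,G,E,B] q_used=0 → run C
t=13: queue=[C,A,D,F,G,E,B] q_used=1 → run C
t=14: queue=[C,A,D,F,G,E,B] q_used=2 → run C
t=15: queue=[C,A,D,F,G,E,B] q_used=3 → run C
t=16: queue=[A,D,F,G,E,B,C] q_used=0 → run A
t=17: queue=[A,D,F,G,E,B,C] q_used=1 → run A
t=18: queue=[D,F,G,E,B,C] q_used=0 → run D
t=19: queue=[D,F,G,E,B,C] q_used=1 → run D
t=20: queue=[D,F,G,E,B,C] q_used=2 → run D
t=21: queue=[D,F,G,E,B,C] q_used=3 → run D
t=22: queue=[F,G,E,B,C,D] q_used=0 → run F
t=23: queue=[F,G,E,B,C,D] q_used=1 → run F
t=24: queue=[G,E,B,C,D] q_used=0 → run G
t=25: queue=[G,E,B,C,D] q_used=1 → run G
t=26: queue=[G,E,B,C,D] q_used=2 → run G
t=27: queue=[G,E,B,C,D] q_used=3 → run G
t=28: queue=[E,B,C,D,G] q_used=0 → run E
t=29: queue=[E,B,C,D,G] q_used=1 → run E
t=30: queue=[E,B,C,D,G] q_used=2 → run E
t=31: queue=[E,B,C,D,G] q_used=3 → run E
t=32: queue=[B,C,D,G] q_used=0 → run B
t=33: queue=[B,C,D,G] q_used=1 → run B
t=34: queue=[C,D,G] q_used=0 → run C
t=35: queue=[C,D,G] q_used=1 → run C
t=36: queue=[C,D,G] q_used=2 → run C
t=37: queue=[C,D,G] q_used=3 → run C
t=38: queue=[D,G] q_used=0 → run D
t=39: queue=[D,G] q_used=1 → run D
t=40: queue=[D,G] q_used=2 → run D
t=41: queue=[G] q_used=0 → run G
t=42: queue=[G] q_used=1 → run G
t=43: queue=[G] q_used=2 → run G
t=44: (idle)
t=45: (idle)
t=46: (idle)
t=47: (idle)
t=48: (idle)
t=49: (idle)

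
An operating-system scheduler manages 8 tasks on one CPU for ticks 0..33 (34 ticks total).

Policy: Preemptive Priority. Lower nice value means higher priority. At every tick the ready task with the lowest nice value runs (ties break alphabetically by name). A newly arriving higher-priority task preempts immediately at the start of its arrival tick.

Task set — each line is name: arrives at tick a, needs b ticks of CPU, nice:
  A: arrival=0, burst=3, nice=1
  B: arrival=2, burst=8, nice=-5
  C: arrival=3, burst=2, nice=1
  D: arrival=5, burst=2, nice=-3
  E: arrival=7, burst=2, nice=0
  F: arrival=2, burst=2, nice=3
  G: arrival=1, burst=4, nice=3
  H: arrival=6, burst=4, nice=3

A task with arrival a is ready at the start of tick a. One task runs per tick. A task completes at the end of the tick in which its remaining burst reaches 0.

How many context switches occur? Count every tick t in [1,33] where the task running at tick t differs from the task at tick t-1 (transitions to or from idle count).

t=0: ready={A} → run A
t=1: ready={A,G} → run A
t=2: ready={A,B,F,G} → run B
t=3: ready={A,B,C,F,G} → run B
t=4: ready={A,B,C,F,G} → run B
t=5: ready={A,B,C,D,F,G} → run B
t=6: ready={A,B,C,D,F,G,H} → run B
t=7: ready={A,B,C,D,E,F,G,H} → run B
t=8: ready={A,B,C,D,E,F,G,H} → run B
t=9: ready={A,B,C,D,E,F,G,H} → run B
t=10: ready={A,C,D,E,F,G,H} → run D
t=11: ready={A,C,D,E,F,G,H} → run D
t=12: ready={A,C,E,F,G,H} → run E
t=13: ready={A,C,E,F,G,H} → run E
t=14: ready={A,C,F,G,H} → run A
t=15: ready={C,F,G,H} → run C
t=16: ready={C,F,G,H} → run C
t=17: ready={F,G,H} → run F
t=18: ready={F,G,H} → run F
t=19: ready={G,H} → run G
t=20: ready={G,H} → run G
t=21: ready={G,H} → run G
t=22: ready={G,H} → run G
t=23: ready={H} → run H
t=24: ready={H} → run H
t=25: ready={H} → run H
t=26: ready={H} → run H
t=27: (idle)
t=28: (idle)
t=29: (idle)
t=30: (idle)
t=31: (idle)
t=32: (idle)
t=33: (idle)

context switches = 9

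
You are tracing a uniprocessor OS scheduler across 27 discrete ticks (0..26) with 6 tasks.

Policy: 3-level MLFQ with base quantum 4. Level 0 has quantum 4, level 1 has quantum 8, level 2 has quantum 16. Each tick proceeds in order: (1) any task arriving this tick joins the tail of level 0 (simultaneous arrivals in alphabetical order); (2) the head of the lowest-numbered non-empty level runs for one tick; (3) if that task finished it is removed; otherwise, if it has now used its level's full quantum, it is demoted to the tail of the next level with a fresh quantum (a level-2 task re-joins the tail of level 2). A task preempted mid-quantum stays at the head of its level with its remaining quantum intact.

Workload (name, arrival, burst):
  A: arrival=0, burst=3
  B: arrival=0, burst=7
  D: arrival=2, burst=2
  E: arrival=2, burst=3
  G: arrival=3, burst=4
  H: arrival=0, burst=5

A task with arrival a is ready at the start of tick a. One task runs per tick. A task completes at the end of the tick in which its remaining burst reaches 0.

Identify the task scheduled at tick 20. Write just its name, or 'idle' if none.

running at tick 20 = B

t=0: L0/L1/L2 = ABH/-/- → run A
t=1: L0/L1/L2 = ABH/-/- → run A
t=2: L0/L1/L2 = ABHDE/-/- → run A
t=3: L0/L1/L2 = BHDEG/-/- → run B
t=4: L0/L1/L2 = BHDEG/-/- → run B
t=5: L0/L1/L2 = BHDEG/-/- → run B
t=6: L0/L1/L2 = BHDEG/-/- → run B
t=7: L0/L1/L2 = HDEG/B/- → run H
t=8: L0/L1/L2 = HDEG/B/- → run H
t=9: L0/L1/L2 = HDEG/B/- → run H
t=10: L0/L1/L2 = HDEG/B/- → run H
t=11: L0/L1/L2 = DEG/BH/- → run D
t=12: L0/L1/L2 = DEG/BH/- → run D
t=13: L0/L1/L2 = EG/BH/- → run E
t=14: L0/L1/L2 = EG/BH/- → run E
t=15: L0/L1/L2 = EG/BH/- → run E
t=16: L0/L1/L2 = G/BH/- → run G
t=17: L0/L1/L2 = G/BH/- → run G
t=18: L0/L1/L2 = G/BH/- → run G
t=19: L0/L1/L2 = G/BH/- → run G
t=20: L0/L1/L2 = -/BH/- → run B
t=21: L0/L1/L2 = -/BH/- → run B
t=22: L0/L1/L2 = -/BH/- → run B
t=23: L0/L1/L2 = -/H/- → run H
t=24: (idle)
t=25: (idle)
t=26: (idle)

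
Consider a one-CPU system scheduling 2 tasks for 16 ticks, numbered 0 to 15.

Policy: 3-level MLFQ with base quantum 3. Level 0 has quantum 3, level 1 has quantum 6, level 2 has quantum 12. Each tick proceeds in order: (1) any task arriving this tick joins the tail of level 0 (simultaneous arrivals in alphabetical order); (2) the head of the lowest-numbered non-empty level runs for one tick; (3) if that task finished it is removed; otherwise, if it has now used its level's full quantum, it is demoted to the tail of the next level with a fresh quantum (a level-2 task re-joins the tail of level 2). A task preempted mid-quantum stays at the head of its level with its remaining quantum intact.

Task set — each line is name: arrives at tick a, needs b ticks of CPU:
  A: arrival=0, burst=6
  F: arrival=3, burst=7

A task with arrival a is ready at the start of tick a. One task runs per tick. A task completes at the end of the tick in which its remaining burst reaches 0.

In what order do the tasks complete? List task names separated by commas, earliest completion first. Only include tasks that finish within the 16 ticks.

t=0: L0/L1/L2 = A/-/- → run A
t=1: L0/L1/L2 = A/-/- → run A
t=2: L0/L1/L2 = A/-/- → run A
t=3: L0/L1/L2 = F/A/- → run F
t=4: L0/L1/L2 = F/A/- → run F
t=5: L0/L1/L2 = F/A/- → run F
t=6: L0/L1/L2 = -/AF/- → run A
t=7: L0/L1/L2 = -/AF/- → run A
t=8: L0/L1/L2 = -/AF/- → run A
t=9: L0/L1/L2 = -/F/- → run F
t=10: L0/L1/L2 = -/F/- → run F
t=11: L0/L1/L2 = -/F/- → run F
t=12: L0/L1/L2 = -/F/- → run F
t=13: (idle)
t=14: (idle)
t=15: (idle)

completion order = A, F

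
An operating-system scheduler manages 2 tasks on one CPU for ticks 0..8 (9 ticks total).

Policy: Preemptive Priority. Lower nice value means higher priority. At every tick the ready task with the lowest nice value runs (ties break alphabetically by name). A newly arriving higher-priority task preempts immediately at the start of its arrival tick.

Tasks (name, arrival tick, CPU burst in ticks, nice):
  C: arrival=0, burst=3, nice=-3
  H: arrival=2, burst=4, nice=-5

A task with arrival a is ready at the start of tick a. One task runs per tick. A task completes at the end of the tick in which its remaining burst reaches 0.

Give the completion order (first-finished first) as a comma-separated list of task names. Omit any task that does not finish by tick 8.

t=0: ready={C} → run C
t=1: ready={C} → run C
t=2: ready={C,H} → run H
t=3: ready={C,H} → run H
t=4: ready={C,H} → run H
t=5: ready={C,H} → run H
t=6: ready={C} → run C
t=7: (idle)
t=8: (idle)

completion order = H, C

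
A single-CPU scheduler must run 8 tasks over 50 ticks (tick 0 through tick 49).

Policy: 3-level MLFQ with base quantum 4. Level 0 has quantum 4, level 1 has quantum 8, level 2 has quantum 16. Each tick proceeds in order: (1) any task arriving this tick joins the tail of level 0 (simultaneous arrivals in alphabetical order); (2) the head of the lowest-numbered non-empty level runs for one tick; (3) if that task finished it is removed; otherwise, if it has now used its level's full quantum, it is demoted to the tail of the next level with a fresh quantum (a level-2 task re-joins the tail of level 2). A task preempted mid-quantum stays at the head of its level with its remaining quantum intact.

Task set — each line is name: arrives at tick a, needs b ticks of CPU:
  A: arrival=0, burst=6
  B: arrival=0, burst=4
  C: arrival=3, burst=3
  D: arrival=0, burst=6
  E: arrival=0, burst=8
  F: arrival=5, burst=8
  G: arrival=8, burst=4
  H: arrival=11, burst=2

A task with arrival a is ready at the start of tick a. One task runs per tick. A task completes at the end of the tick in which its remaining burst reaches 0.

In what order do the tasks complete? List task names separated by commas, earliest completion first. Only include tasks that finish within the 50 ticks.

completion order = B, C, G, H, A, D, E, F

t=0: L0/L1/L2 = ABDE/-/- → run A
t=1: L0/L1/L2 = ABDE/-/- → run A
t=2: L0/L1/L2 = ABDE/-/- → run A
t=3: L0/L1/L2 = ABDEC/-/- → run A
t=4: L0/L1/L2 = BDEC/A/- → run B
t=5: L0/L1/L2 = BDECF/A/- → run B
t=6: L0/L1/L2 = BDECF/A/- → run B
t=7: L0/L1/L2 = BDECF/A/- → run B
t=8: L0/L1/L2 = DECFG/A/- → run D
t=9: L0/L1/L2 = DECFG/A/- → run D
t=10: L0/L1/L2 = DECFG/A/- → run D
t=11: L0/L1/L2 = DECFGH/A/- → run D
t=12: L0/L1/L2 = ECFGH/AD/- → run E
t=13: L0/L1/L2 = ECFGH/AD/- → run E
t=14: L0/L1/L2 = ECFGH/AD/- → run E
t=15: L0/L1/L2 = ECFGH/AD/- → run E
t=16: L0/L1/L2 = CFGH/ADE/- → run C
t=17: L0/L1/L2 = CFGH/ADE/- → run C
t=18: L0/L1/L2 = CFGH/ADE/- → run C
t=19: L0/L1/L2 = FGH/ADE/- → run F
t=20: L0/L1/L2 = FGH/ADE/- → run F
t=21: L0/L1/L2 = FGH/ADE/- → run F
t=22: L0/L1/L2 = FGH/ADE/- → run F
t=23: L0/L1/L2 = GH/ADEF/- → run G
t=24: L0/L1/L2 = GH/ADEF/- → run G
t=25: L0/L1/L2 = GH/ADEF/- → run G
t=26: L0/L1/L2 = GH/ADEF/- → run G
t=27: L0/L1/L2 = H/ADEF/- → run H
t=28: L0/L1/L2 = H/ADEF/- → run H
t=29: L0/L1/L2 = -/ADEF/- → run A
t=30: L0/L1/L2 = -/ADEF/- → run A
t=31: L0/L1/L2 = -/DEF/- → run D
t=32: L0/L1/L2 = -/DEF/- → run D
t=33: L0/L1/L2 = -/EF/- → run E
t=34: L0/L1/L2 = -/EF/- → run E
t=35: L0/L1/L2 = -/EF/- → run E
t=36: L0/L1/L2 = -/EF/- → run E
t=37: L0/L1/L2 = -/F/- → run F
t=38: L0/L1/L2 = -/F/- → run F
t=39: L0/L1/L2 = -/F/- → run F
t=40: L0/L1/L2 = -/F/- → run F
t=41: (idle)
t=42: (idle)
t=43: (idle)
t=44: (idle)
t=45: (idle)
t=46: (idle)
t=47: (idle)
t=48: (idle)
t=49: (idle)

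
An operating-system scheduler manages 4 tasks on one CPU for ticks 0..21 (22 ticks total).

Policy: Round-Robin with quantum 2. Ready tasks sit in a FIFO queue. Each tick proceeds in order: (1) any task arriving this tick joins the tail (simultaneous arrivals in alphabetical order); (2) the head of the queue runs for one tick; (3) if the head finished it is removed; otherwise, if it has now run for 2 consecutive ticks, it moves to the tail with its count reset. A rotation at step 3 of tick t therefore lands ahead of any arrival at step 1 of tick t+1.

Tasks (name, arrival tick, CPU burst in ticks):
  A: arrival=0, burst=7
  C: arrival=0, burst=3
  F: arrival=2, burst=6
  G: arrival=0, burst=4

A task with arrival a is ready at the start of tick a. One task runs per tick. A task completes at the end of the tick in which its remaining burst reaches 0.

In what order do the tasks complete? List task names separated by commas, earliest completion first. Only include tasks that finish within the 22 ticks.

t=0: queue=[A,C,G] q_used=0 → run A
t=1: queue=[A,C,G] q_used=1 → run A
t=2: queue=[C,G,A,F] q_used=0 → run C
t=3: queue=[C,G,A,F] q_used=1 → run C
t=4: queue=[G,A,F,C] q_used=0 → run G
t=5: queue=[G,A,F,C] q_used=1 → run G
t=6: queue=[A,F,C,G] q_used=0 → run A
t=7: queue=[A,F,C,G] q_used=1 → run A
t=8: queue=[F,C,G,A] q_used=0 → run F
t=9: queue=[F,C,G,A] q_used=1 → run F
t=10: queue=[C,G,A,F] q_used=0 → run C
t=11: queue=[G,A,F] q_used=0 → run G
t=12: queue=[G,A,F] q_used=1 → run G
t=13: queue=[A,F] q_used=0 → run A
t=14: queue=[A,F] q_used=1 → run A
t=15: queue=[F,A] q_used=0 → run F
t=16: queue=[F,A] q_used=1 → run F
t=17: queue=[A,F] q_used=0 → run A
t=18: queue=[F] q_used=0 → run F
t=19: queue=[F] q_used=1 → run F
t=20: (idle)
t=21: (idle)

completion order = C, G, A, F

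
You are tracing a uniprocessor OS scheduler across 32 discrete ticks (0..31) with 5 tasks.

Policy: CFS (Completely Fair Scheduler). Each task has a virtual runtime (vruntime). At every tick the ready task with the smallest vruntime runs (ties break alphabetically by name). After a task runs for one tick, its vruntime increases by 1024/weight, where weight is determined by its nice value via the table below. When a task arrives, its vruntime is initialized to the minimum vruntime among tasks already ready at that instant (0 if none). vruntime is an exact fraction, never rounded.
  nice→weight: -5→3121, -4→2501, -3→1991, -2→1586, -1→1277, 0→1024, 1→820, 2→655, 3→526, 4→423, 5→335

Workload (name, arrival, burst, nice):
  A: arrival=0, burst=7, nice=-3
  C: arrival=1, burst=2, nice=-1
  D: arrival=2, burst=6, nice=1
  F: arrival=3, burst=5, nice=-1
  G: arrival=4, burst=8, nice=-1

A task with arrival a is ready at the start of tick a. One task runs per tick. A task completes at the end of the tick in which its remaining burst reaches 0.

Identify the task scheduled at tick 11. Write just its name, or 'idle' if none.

running at tick 11 = D

t=0: vr[A=0] → run A
t=1: vr[A=1024/1991 C=1024/1991] → run A
t=2: vr[A=2048/1991 C=1024/1991 D=1024/1991] → run C
t=3: vr[A=2048/1991 C=3346432/2542507 D=1024/1991 F=1024/1991] → run D
t=4: vr[A=2048/1991 C=3346432/2542507 D=719616/408155 F=1024/1991 G=1024/1991] → run F
t=5: vr[A=2048/1991 C=3346432/2542507 D=719616/408155 F=3346432/2542507 G=1024/1991] → run G
t=6: vr[A=2048/1991 C=3346432/2542507 D=719616/408155 F=3346432/2542507 G=3346432/2542507] → run A
t=7: vr[A=3072/1991 C=3346432/2542507 D=719616/408155 F=3346432/2542507 G=3346432/2542507] → run C
t=8: vr[A=3072/1991 D=719616/408155 F=3346432/2542507 G=3346432/2542507] → run F
t=9: vr[A=3072/1991 D=719616/408155 F=5385216/2542507 G=3346432/2542507] → run G
t=10: vr[A=3072/1991 D=719616/408155 F=5385216/2542507 G=5385216/2542507] → run A
t=11: vr[A=4096/1991 D=719616/408155 F=5385216/2542507 G=5385216/2542507] → run D
t=12: vr[A=4096/1991 D=1229312/408155 F=5385216/2542507 G=5385216/2542507] → run A
t=13: vr[A=5120/1991 D=1229312/408155 F=5385216/2542507 G=5385216/2542507] → run F
t=14: vr[A=5120/1991 D=1229312/408155 F=7424000/2542507 G=5385216/2542507] → run G
t=15: vr[A=5120/1991 D=1229312/408155 F=7424000/2542507 G=7424000/2542507] → run A
t=16: vr[A=6144/1991 D=1229312/408155 F=7424000/2542507 G=7424000/2542507] → run F
t=17: vr[A=6144/1991 D=1229312/408155 F=9462784/2542507 G=7424000/2542507] → run G
t=18: vr[A=6144/1991 D=1229312/408155 F=9462784/2542507 G=9462784/2542507] → run D
t=19: vr[A=6144/1991 D=1739008/408155 F=9462784/2542507 G=9462784/2542507] → run A
t=20: vr[D=1739008/408155 F=9462784/2542507 G=9462784/2542507] → run F
t=21: vr[D=1739008/408155 G=9462784/2542507] → run G
t=22: vr[D=1739008/408155 G=11501568/2542507] → run D
t=23: vr[D=2248704/408155 G=11501568/2542507] → run G
t=24: vr[D=2248704/408155 G=13540352/2542507] → run G
t=25: vr[D=2248704/408155 G=15579136/2542507] → run D
t=26: vr[D=551680/81631 G=15579136/2542507] → run G
t=27: vr[D=551680/81631] → run D
t=28: (idle)
t=29: (idle)
t=30: (idle)
t=31: (idle)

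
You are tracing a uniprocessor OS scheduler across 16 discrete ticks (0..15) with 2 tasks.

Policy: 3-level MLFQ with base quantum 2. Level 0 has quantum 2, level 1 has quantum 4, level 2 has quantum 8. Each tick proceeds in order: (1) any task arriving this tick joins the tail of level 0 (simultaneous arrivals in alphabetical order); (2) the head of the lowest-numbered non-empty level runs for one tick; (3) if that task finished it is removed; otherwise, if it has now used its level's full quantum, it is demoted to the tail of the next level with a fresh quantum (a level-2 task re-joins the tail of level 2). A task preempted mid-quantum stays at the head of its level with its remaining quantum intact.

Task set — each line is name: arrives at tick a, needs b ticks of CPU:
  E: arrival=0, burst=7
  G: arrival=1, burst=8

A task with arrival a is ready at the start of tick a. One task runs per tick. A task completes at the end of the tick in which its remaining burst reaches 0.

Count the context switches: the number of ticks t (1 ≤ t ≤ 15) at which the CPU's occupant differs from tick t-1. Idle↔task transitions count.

context switches = 6

t=0: L0/L1/L2 = E/-/- → run E
t=1: L0/L1/L2 = EG/-/- → run E
t=2: L0/L1/L2 = G/E/- → run G
t=3: L0/L1/L2 = G/E/- → run G
t=4: L0/L1/L2 = -/EG/- → run E
t=5: L0/L1/L2 = -/EG/- → run E
t=6: L0/L1/L2 = -/EG/- → run E
t=7: L0/L1/L2 = -/EG/- → run E
t=8: L0/L1/L2 = -/G/E → run G
t=9: L0/L1/L2 = -/G/E → run G
t=10: L0/L1/L2 = -/G/E → run G
t=11: L0/L1/L2 = -/G/E → run G
t=12: L0/L1/L2 = -/-/EG → run E
t=13: L0/L1/L2 = -/-/G → run G
t=14: L0/L1/L2 = -/-/G → run G
t=15: (idle)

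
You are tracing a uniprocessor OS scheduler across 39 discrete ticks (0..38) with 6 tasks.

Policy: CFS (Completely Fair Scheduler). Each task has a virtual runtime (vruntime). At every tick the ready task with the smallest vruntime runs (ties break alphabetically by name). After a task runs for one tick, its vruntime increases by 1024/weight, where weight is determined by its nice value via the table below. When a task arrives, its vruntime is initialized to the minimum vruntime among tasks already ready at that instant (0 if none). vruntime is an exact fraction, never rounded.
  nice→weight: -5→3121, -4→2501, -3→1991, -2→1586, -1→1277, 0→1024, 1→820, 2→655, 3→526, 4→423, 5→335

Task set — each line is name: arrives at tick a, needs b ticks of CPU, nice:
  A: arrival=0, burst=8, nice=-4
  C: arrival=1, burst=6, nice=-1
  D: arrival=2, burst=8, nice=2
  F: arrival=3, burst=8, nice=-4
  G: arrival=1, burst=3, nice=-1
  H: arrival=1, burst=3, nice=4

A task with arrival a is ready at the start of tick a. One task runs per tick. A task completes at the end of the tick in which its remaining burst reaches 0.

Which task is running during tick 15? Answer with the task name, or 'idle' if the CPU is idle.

running at tick 15 = D

t=0: vr[A=0] → run A
t=1: vr[A=1024/2501 C=1024/2501 G=1024/2501 H=1024/2501] → run A
t=2: vr[A=2048/2501 C=1024/2501 D=1024/2501 G=1024/2501 H=1024/2501] → run C
t=3: vr[A=2048/2501 C=3868672/3193777 D=1024/2501 F=1024/2501 G=1024/2501 H=1024/2501] → run D
t=4: vr[A=2048/2501 C=3868672/3193777 D=3231744/1638155 F=1024/2501 G=1024/2501 H=1024/2501] → run F
t=5: vr[A=2048/2501 C=3868672/3193777 D=3231744/1638155 F=2048/2501 G=1024/2501 H=1024/2501] → run G
t=6: vr[A=2048/2501 C=3868672/3193777 D=3231744/1638155 F=2048/2501 G=3868672/3193777 H=1024/2501] → run H
t=7: vr[A=2048/2501 C=3868672/3193777 D=3231744/1638155 F=2048/2501 G=3868672/3193777 H=2994176/1057923] → run A
t=8: vr[A=3072/2501 C=3868672/3193777 D=3231744/1638155 F=2048/2501 G=3868672/3193777 H=2994176/1057923] → run F
t=9: vr[A=3072/2501 C=3868672/3193777 D=3231744/1638155 F=3072/2501 G=3868672/3193777 H=2994176/1057923] → run C
t=10: vr[A=3072/2501 C=6429696/3193777 D=3231744/1638155 F=3072/2501 G=3868672/3193777 H=2994176/1057923] → run G
t=11: vr[A=3072/2501 C=6429696/3193777 D=3231744/1638155 F=3072/2501 G=6429696/3193777 H=2994176/1057923] → run A
t=12: vr[A=4096/2501 C=6429696/3193777 D=3231744/1638155 F=3072/2501 G=6429696/3193777 H=2994176/1057923] → run F
t=13: vr[A=4096/2501 C=6429696/3193777 D=3231744/1638155 F=4096/2501 G=6429696/3193777 H=2994176/1057923] → run A
t=14: vr[A=5120/2501 C=6429696/3193777 D=3231744/1638155 F=4096/2501 G=6429696/3193777 H=2994176/1057923] → run F
t=15: vr[A=5120/2501 C=6429696/3193777 D=3231744/1638155 F=5120/2501 G=6429696/3193777 H=2994176/1057923] → run D
t=16: vr[A=5120/2501 C=6429696/3193777 D=5792768/1638155 F=5120/2501 G=6429696/3193777 H=2994176/1057923] → run C
t=17: vr[A=5120/2501 C=8990720/3193777 D=5792768/1638155 F=5120/2501 G=6429696/3193777 H=2994176/1057923] → run G
t=18: vr[A=5120/2501 C=8990720/3193777 D=5792768/1638155 F=5120/2501 H=2994176/1057923] → run A
t=19: vr[A=6144/2501 C=8990720/3193777 D=5792768/1638155 F=5120/2501 H=2994176/1057923] → run F
t=20: vr[A=6144/2501 C=8990720/3193777 D=5792768/1638155 F=6144/2501 H=2994176/1057923] → run A
t=21: vr[A=7168/2501 C=8990720/3193777 D=5792768/1638155 F=6144/2501 H=2994176/1057923] → run F
t=22: vr[A=7168/2501 C=8990720/3193777 D=5792768/1638155 F=7168/2501 H=2994176/1057923] → run C
t=23: vr[A=7168/2501 C=11551744/3193777 D=5792768/1638155 F=7168/2501 H=2994176/1057923] → run H
t=24: vr[A=7168/2501 C=11551744/3193777 D=5792768/1638155 F=7168/2501 H=5555200/1057923] → run A
t=25: vr[C=11551744/3193777 D=5792768/1638155 F=7168/2501 H=5555200/1057923] → run F
t=26: vr[C=11551744/3193777 D=5792768/1638155 F=8192/2501 H=5555200/1057923] → run F
t=27: vr[C=11551744/3193777 D=5792768/1638155 H=5555200/1057923] → run D
t=28: vr[C=11551744/3193777 D=8353792/1638155 H=5555200/1057923] → run C
t=29: vr[C=14112768/3193777 D=8353792/1638155 H=5555200/1057923] → run C
t=30: vr[D=8353792/1638155 H=5555200/1057923] → run D
t=31: vr[D=10914816/1638155 H=5555200/1057923] → run H
t=32: vr[D=10914816/1638155] → run D
t=33: vr[D=2695168/327631] → run D
t=34: vr[D=16036864/1638155] → run D
t=35: vr[D=18597888/1638155] → run D
t=36: (idle)
t=37: (idle)
t=38: (idle)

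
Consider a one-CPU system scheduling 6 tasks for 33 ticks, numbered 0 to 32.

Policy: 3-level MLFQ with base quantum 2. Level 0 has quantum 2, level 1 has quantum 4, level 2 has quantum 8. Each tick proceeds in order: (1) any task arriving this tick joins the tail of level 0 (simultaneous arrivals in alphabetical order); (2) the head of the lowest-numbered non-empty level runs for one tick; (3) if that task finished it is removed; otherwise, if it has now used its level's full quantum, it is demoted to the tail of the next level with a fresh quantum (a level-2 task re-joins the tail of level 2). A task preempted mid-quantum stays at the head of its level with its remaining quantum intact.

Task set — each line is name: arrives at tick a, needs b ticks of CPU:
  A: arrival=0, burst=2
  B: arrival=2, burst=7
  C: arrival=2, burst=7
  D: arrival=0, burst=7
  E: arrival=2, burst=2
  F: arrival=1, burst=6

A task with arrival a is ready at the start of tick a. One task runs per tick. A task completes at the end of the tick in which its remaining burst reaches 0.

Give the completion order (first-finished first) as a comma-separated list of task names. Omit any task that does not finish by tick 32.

completion order = A, E, F, D, B, C

t=0: L0/L1/L2 = AD/-/- → run A
t=1: L0/L1/L2 = ADF/-/- → run A
t=2: L0/L1/L2 = DFBCE/-/- → run D
t=3: L0/L1/L2 = DFBCE/-/- → run D
t=4: L0/L1/L2 = FBCE/D/- → run F
t=5: L0/L1/L2 = FBCE/D/- → run F
t=6: L0/L1/L2 = BCE/DF/- → run B
t=7: L0/L1/L2 = BCE/DF/- → run B
t=8: L0/L1/L2 = CE/DFB/- → run C
t=9: L0/L1/L2 = CE/DFB/- → run C
t=10: L0/L1/L2 = E/DFBC/- → run E
t=11: L0/L1/L2 = E/DFBC/- → run E
t=12: L0/L1/L2 = -/DFBC/- → run D
t=13: L0/L1/L2 = -/DFBC/- → run D
t=14: L0/L1/L2 = -/DFBC/- → run D
t=15: L0/L1/L2 = -/DFBC/- → run D
t=16: L0/L1/L2 = -/FBC/D → run F
t=17: L0/L1/L2 = -/FBC/D → run F
t=18: L0/L1/L2 = -/FBC/D → run F
t=19: L0/L1/L2 = -/FBC/D → run F
t=20: L0/L1/L2 = -/BC/D → run B
t=21: L0/L1/L2 = -/BC/D → run B
t=22: L0/L1/L2 = -/BC/D → run B
t=23: L0/L1/L2 = -/BC/D → run B
t=24: L0/L1/L2 = -/C/DB → run C
t=25: L0/L1/L2 = -/C/DB → run C
t=26: L0/L1/L2 = -/C/DB → run C
t=27: L0/L1/L2 = -/C/DB → run C
t=28: L0/L1/L2 = -/-/DBC → run D
t=29: L0/L1/L2 = -/-/BC → run B
t=30: L0/L1/L2 = -/-/C → run C
t=31: (idle)
t=32: (idle)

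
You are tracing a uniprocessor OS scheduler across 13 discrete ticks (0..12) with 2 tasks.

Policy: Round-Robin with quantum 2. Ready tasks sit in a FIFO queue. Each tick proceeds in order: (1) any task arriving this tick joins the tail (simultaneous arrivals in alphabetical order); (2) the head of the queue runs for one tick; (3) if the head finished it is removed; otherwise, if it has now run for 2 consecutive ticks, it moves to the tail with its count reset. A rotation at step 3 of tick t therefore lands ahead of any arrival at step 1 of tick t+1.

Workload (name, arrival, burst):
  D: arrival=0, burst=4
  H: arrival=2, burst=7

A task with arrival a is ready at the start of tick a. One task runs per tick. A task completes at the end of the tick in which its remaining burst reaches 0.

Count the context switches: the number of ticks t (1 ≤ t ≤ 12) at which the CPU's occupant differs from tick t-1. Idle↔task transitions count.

context switches = 2

t=0: queue=[D] q_used=0 → run D
t=1: queue=[D] q_used=1 → run D
t=2: queue=[D,H] q_used=0 → run D
t=3: queue=[D,H] q_used=1 → run D
t=4: queue=[H] q_used=0 → run H
t=5: queue=[H] q_used=1 → run H
t=6: queue=[H] q_used=0 → run H
t=7: queue=[H] q_used=1 → run H
t=8: queue=[H] q_used=0 → run H
t=9: queue=[H] q_used=1 → run H
t=10: queue=[H] q_used=0 → run H
t=11: (idle)
t=12: (idle)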